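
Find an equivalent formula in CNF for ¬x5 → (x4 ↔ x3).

(x5 ∨ ¬x4 ∨ x3) ∧ (x5 ∨ ¬x3 ∨ x4)

¬x5 → (x4 ↔ x3)
= ¬¬x5 ∨ (x4 ↔ x3)   — eliminate →
= ¬¬x5 ∨ (x4 → x3) ∧ (x3 → x4)   — eliminate ↔
= ¬¬x5 ∨ (¬x4 ∨ x3) ∧ (x3 → x4)   — eliminate →
= ¬¬x5 ∨ (¬x4 ∨ x3) ∧ (¬x3 ∨ x4)   — eliminate →
= x5 ∨ (¬x4 ∨ x3) ∧ (¬x3 ∨ x4)   — double negation
= (x5 ∨ ¬x4 ∨ x3) ∧ (x5 ∨ ¬x3 ∨ x4)   — distribute ∨ over ∧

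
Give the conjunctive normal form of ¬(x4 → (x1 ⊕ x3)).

x4 ∧ (¬x1 ∨ x3) ∧ (¬x3 ∨ x1)

¬(x4 → (x1 ⊕ x3))
≡ ¬(¬x4 ∨ (x1 ⊕ x3))   [eliminate →]
≡ ¬(¬x4 ∨ ((x1 ∨ x3) ∧ ¬(x1 ∧ x3)))   [expand ⊕]
≡ ¬¬x4 ∧ ¬((x1 ∨ x3) ∧ ¬(x1 ∧ x3))   [De Morgan]
≡ x4 ∧ ¬((x1 ∨ x3) ∧ ¬(x1 ∧ x3))   [double negation]
≡ x4 ∧ (¬(x1 ∨ x3) ∨ ¬¬(x1 ∧ x3))   [De Morgan]
≡ x4 ∧ ((¬x1 ∧ ¬x3) ∨ ¬¬(x1 ∧ x3))   [De Morgan]
≡ x4 ∧ ((¬x1 ∧ ¬x3) ∨ (x1 ∧ x3))   [double negation]
≡ x4 ∧ (¬x1 ∨ x1) ∧ (¬x1 ∨ x3) ∧ (¬x3 ∨ x1) ∧ (¬x3 ∨ x3)   [distribute ∨ over ∧]
≡ x4 ∧ (¬x1 ∨ x3) ∧ (¬x3 ∨ x1)   [simplify]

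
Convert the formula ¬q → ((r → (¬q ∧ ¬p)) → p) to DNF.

¬q → ((r → (¬q ∧ ¬p)) → p)
≡ ¬¬q ∨ ((r → (¬q ∧ ¬p)) → p)
≡ ¬¬q ∨ ¬(r → (¬q ∧ ¬p)) ∨ p
≡ ¬¬q ∨ ¬(¬r ∨ (¬q ∧ ¬p)) ∨ p
≡ q ∨ ¬(¬r ∨ (¬q ∧ ¬p)) ∨ p
≡ q ∨ (¬¬r ∧ ¬(¬q ∧ ¬p)) ∨ p
≡ q ∨ (r ∧ ¬(¬q ∧ ¬p)) ∨ p
≡ q ∨ (r ∧ (¬¬q ∨ ¬¬p)) ∨ p
≡ q ∨ (r ∧ (q ∨ ¬¬p)) ∨ p
≡ q ∨ (r ∧ (q ∨ p)) ∨ p
≡ q ∨ (r ∧ q) ∨ (r ∧ p) ∨ p
≡ q ∨ p

q ∨ p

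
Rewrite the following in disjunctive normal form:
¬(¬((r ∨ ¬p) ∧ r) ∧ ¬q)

r ∨ q

¬(¬((r ∨ ¬p) ∧ r) ∧ ¬q)
⇔ ¬¬((r ∨ ¬p) ∧ r) ∨ ¬¬q   (De Morgan)
⇔ ((r ∨ ¬p) ∧ r) ∨ ¬¬q   (double negation)
⇔ ((r ∨ ¬p) ∧ r) ∨ q   (double negation)
⇔ (r ∧ r) ∨ (¬p ∧ r) ∨ q   (distribute ∧ over ∨)
⇔ r ∨ q   (simplify)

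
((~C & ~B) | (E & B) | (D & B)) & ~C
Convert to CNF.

((~C & ~B) | (E & B) | (D & B)) & ~C
= (~C | E | D) & (~C | E | B) & (~C | B | D) & (~C | B | B) & (~B | E | D) & (~B | E | B) & (~B | B | D) & (~B | B | B) & ~C   [distribute | over &]
= (~B | E | D) & ~C   [simplify]

(~B | E | D) & ~C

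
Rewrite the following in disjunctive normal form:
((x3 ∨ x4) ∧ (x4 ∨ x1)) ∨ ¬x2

(x3 ∧ x1) ∨ x4 ∨ ¬x2

((x3 ∨ x4) ∧ (x4 ∨ x1)) ∨ ¬x2
≡ (x3 ∧ x4) ∨ (x3 ∧ x1) ∨ (x4 ∧ x4) ∨ (x4 ∧ x1) ∨ ¬x2
≡ (x3 ∧ x1) ∨ x4 ∨ ¬x2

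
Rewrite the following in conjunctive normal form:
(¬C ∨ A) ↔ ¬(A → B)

(¬C ∨ A) ↔ ¬(A → B)
= ((¬C ∨ A) → ¬(A → B)) ∧ (¬(A → B) → (¬C ∨ A))   [eliminate ↔]
= (¬(¬C ∨ A) ∨ ¬(A → B)) ∧ (¬(A → B) → (¬C ∨ A))   [eliminate →]
= (¬(¬C ∨ A) ∨ ¬(¬A ∨ B)) ∧ (¬(A → B) → (¬C ∨ A))   [eliminate →]
= (¬(¬C ∨ A) ∨ ¬(¬A ∨ B)) ∧ (¬¬(A → B) ∨ ¬C ∨ A)   [eliminate →]
= (¬(¬C ∨ A) ∨ ¬(¬A ∨ B)) ∧ (¬¬(¬A ∨ B) ∨ ¬C ∨ A)   [eliminate →]
= ((¬¬C ∧ ¬A) ∨ ¬(¬A ∨ B)) ∧ (¬¬(¬A ∨ B) ∨ ¬C ∨ A)   [De Morgan]
= ((C ∧ ¬A) ∨ ¬(¬A ∨ B)) ∧ (¬¬(¬A ∨ B) ∨ ¬C ∨ A)   [double negation]
= ((C ∧ ¬A) ∨ (¬¬A ∧ ¬B)) ∧ (¬¬(¬A ∨ B) ∨ ¬C ∨ A)   [De Morgan]
= ((C ∧ ¬A) ∨ (A ∧ ¬B)) ∧ (¬¬(¬A ∨ B) ∨ ¬C ∨ A)   [double negation]
= ((C ∧ ¬A) ∨ (A ∧ ¬B)) ∧ (¬A ∨ B ∨ ¬C ∨ A)   [double negation]
= (C ∨ A) ∧ (C ∨ ¬B) ∧ (¬A ∨ A) ∧ (¬A ∨ ¬B) ∧ (¬A ∨ B ∨ ¬C ∨ A)   [distribute ∨ over ∧]
= (C ∨ A) ∧ (C ∨ ¬B) ∧ (¬A ∨ ¬B)   [simplify]

(C ∨ A) ∧ (C ∨ ¬B) ∧ (¬A ∨ ¬B)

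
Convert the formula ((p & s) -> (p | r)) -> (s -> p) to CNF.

((p & s) -> (p | r)) -> (s -> p)
≡ ~((p & s) -> (p | r)) | (s -> p)   [eliminate ->]
≡ ~(~(p & s) | p | r) | (s -> p)   [eliminate ->]
≡ ~(~(p & s) | p | r) | ~s | p   [eliminate ->]
≡ (~~(p & s) & ~p & ~r) | ~s | p   [De Morgan]
≡ (p & s & ~p & ~r) | ~s | p   [double negation]
≡ (p | ~s | p) & (s | ~s | p) & (~p | ~s | p) & (~r | ~s | p)   [distribute | over &]
≡ p | ~s   [simplify]

p | ~s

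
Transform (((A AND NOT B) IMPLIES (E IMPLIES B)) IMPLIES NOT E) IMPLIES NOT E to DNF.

(((A AND NOT B) IMPLIES (E IMPLIES B)) IMPLIES NOT E) IMPLIES NOT E
= NOT (((A AND NOT B) IMPLIES (E IMPLIES B)) IMPLIES NOT E) OR NOT E   [eliminate IMPLIES]
= NOT (NOT ((A AND NOT B) IMPLIES (E IMPLIES B)) OR NOT E) OR NOT E   [eliminate IMPLIES]
= NOT (NOT (NOT (A AND NOT B) OR (E IMPLIES B)) OR NOT E) OR NOT E   [eliminate IMPLIES]
= NOT (NOT (NOT (A AND NOT B) OR NOT E OR B) OR NOT E) OR NOT E   [eliminate IMPLIES]
= (NOT NOT (NOT (A AND NOT B) OR NOT E OR B) AND NOT NOT E) OR NOT E   [De Morgan]
= ((NOT (A AND NOT B) OR NOT E OR B) AND NOT NOT E) OR NOT E   [double negation]
= ((NOT A OR NOT NOT B OR NOT E OR B) AND NOT NOT E) OR NOT E   [De Morgan]
= ((NOT A OR B OR NOT E OR B) AND NOT NOT E) OR NOT E   [double negation]
= ((NOT A OR B OR NOT E OR B) AND E) OR NOT E   [double negation]
= (NOT A AND E) OR (B AND E) OR (NOT E AND E) OR (B AND E) OR NOT E   [distribute AND over OR]
= (NOT A AND E) OR (B AND E) OR NOT E   [simplify]

(NOT A AND E) OR (B AND E) OR NOT E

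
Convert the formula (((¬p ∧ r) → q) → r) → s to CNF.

¬r ∨ s

(((¬p ∧ r) → q) → r) → s
≡ ¬(((¬p ∧ r) → q) → r) ∨ s   [eliminate →]
≡ ¬(¬((¬p ∧ r) → q) ∨ r) ∨ s   [eliminate →]
≡ ¬(¬(¬(¬p ∧ r) ∨ q) ∨ r) ∨ s   [eliminate →]
≡ (¬¬(¬(¬p ∧ r) ∨ q) ∧ ¬r) ∨ s   [De Morgan]
≡ ((¬(¬p ∧ r) ∨ q) ∧ ¬r) ∨ s   [double negation]
≡ ((¬¬p ∨ ¬r ∨ q) ∧ ¬r) ∨ s   [De Morgan]
≡ ((p ∨ ¬r ∨ q) ∧ ¬r) ∨ s   [double negation]
≡ (p ∨ ¬r ∨ q ∨ s) ∧ (¬r ∨ s)   [distribute ∨ over ∧]
≡ ¬r ∨ s   [simplify]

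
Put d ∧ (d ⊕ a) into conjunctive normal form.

d ∧ (¬d ∨ ¬a)

d ∧ (d ⊕ a)
⇔ d ∧ (d ∨ a) ∧ ¬(d ∧ a)   [expand ⊕]
⇔ d ∧ (d ∨ a) ∧ (¬d ∨ ¬a)   [De Morgan]
⇔ d ∧ (¬d ∨ ¬a)   [simplify]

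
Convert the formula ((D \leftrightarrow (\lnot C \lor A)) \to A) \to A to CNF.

(\lnot D \lor \lnot C \lor A) \land (C \lor D \lor A)

((D \leftrightarrow (\lnot C \lor A)) \to A) \to A
= \lnot ((D \leftrightarrow (\lnot C \lor A)) \to A) \lor A   [eliminate \to]
= \lnot (\lnot (D \leftrightarrow (\lnot C \lor A)) \lor A) \lor A   [eliminate \to]
= \lnot (\lnot ((D \to (\lnot C \lor A)) \land ((\lnot C \lor A) \to D)) \lor A) \lor A   [eliminate \leftrightarrow]
= \lnot (\lnot ((\lnot D \lor \lnot C \lor A) \land ((\lnot C \lor A) \to D)) \lor A) \lor A   [eliminate \to]
= \lnot (\lnot ((\lnot D \lor \lnot C \lor A) \land (\lnot (\lnot C \lor A) \lor D)) \lor A) \lor A   [eliminate \to]
= (\lnot \lnot ((\lnot D \lor \lnot C \lor A) \land (\lnot (\lnot C \lor A) \lor D)) \land \lnot A) \lor A   [De Morgan]
= ((\lnot D \lor \lnot C \lor A) \land (\lnot (\lnot C \lor A) \lor D) \land \lnot A) \lor A   [double negation]
= ((\lnot D \lor \lnot C \lor A) \land ((\lnot \lnot C \land \lnot A) \lor D) \land \lnot A) \lor A   [De Morgan]
= ((\lnot D \lor \lnot C \lor A) \land ((C \land \lnot A) \lor D) \land \lnot A) \lor A   [double negation]
= (\lnot D \lor \lnot C \lor A \lor A) \land (C \lor D \lor A) \land (\lnot A \lor D \lor A) \land (\lnot A \lor A)   [distribute \lor over \land]
= (\lnot D \lor \lnot C \lor A) \land (C \lor D \lor A)   [simplify]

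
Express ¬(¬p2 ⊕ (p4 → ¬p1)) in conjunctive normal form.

¬(¬p2 ⊕ (p4 → ¬p1))
≡ ¬((¬p2 ∨ (p4 → ¬p1)) ∧ ¬(¬p2 ∧ (p4 → ¬p1)))   — expand ⊕
≡ ¬((¬p2 ∨ ¬p4 ∨ ¬p1) ∧ ¬(¬p2 ∧ (p4 → ¬p1)))   — eliminate →
≡ ¬((¬p2 ∨ ¬p4 ∨ ¬p1) ∧ ¬(¬p2 ∧ (¬p4 ∨ ¬p1)))   — eliminate →
≡ ¬(¬p2 ∨ ¬p4 ∨ ¬p1) ∨ ¬¬(¬p2 ∧ (¬p4 ∨ ¬p1))   — De Morgan
≡ (¬¬p2 ∧ ¬¬p4 ∧ ¬¬p1) ∨ ¬¬(¬p2 ∧ (¬p4 ∨ ¬p1))   — De Morgan
≡ (p2 ∧ ¬¬p4 ∧ ¬¬p1) ∨ ¬¬(¬p2 ∧ (¬p4 ∨ ¬p1))   — double negation
≡ (p2 ∧ p4 ∧ ¬¬p1) ∨ ¬¬(¬p2 ∧ (¬p4 ∨ ¬p1))   — double negation
≡ (p2 ∧ p4 ∧ p1) ∨ ¬¬(¬p2 ∧ (¬p4 ∨ ¬p1))   — double negation
≡ (p2 ∧ p4 ∧ p1) ∨ (¬p2 ∧ (¬p4 ∨ ¬p1))   — double negation
≡ (p2 ∨ ¬p2) ∧ (p2 ∨ ¬p4 ∨ ¬p1) ∧ (p4 ∨ ¬p2) ∧ (p4 ∨ ¬p4 ∨ ¬p1) ∧ (p1 ∨ ¬p2) ∧ (p1 ∨ ¬p4 ∨ ¬p1)   — distribute ∨ over ∧
≡ (p2 ∨ ¬p4 ∨ ¬p1) ∧ (p4 ∨ ¬p2) ∧ (p1 ∨ ¬p2)   — simplify

(p2 ∨ ¬p4 ∨ ¬p1) ∧ (p4 ∨ ¬p2) ∧ (p1 ∨ ¬p2)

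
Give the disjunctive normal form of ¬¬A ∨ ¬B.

A ∨ ¬B

¬¬A ∨ ¬B
⇔ A ∨ ¬B   [double negation]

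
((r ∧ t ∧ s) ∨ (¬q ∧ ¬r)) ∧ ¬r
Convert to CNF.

(r ∨ ¬q) ∧ (t ∨ ¬q) ∧ (s ∨ ¬q) ∧ ¬r

((r ∧ t ∧ s) ∨ (¬q ∧ ¬r)) ∧ ¬r
⇔ (r ∨ ¬q) ∧ (r ∨ ¬r) ∧ (t ∨ ¬q) ∧ (t ∨ ¬r) ∧ (s ∨ ¬q) ∧ (s ∨ ¬r) ∧ ¬r   (distribute ∨ over ∧)
⇔ (r ∨ ¬q) ∧ (t ∨ ¬q) ∧ (s ∨ ¬q) ∧ ¬r   (simplify)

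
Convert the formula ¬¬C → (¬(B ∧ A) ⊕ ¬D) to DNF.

¬¬C → (¬(B ∧ A) ⊕ ¬D)
≡ ¬¬¬C ∨ (¬(B ∧ A) ⊕ ¬D)   — eliminate →
≡ ¬¬¬C ∨ (¬(B ∧ A) ∧ ¬¬D) ∨ (¬¬(B ∧ A) ∧ ¬D)   — expand ⊕
≡ ¬C ∨ (¬(B ∧ A) ∧ ¬¬D) ∨ (¬¬(B ∧ A) ∧ ¬D)   — double negation
≡ ¬C ∨ ((¬B ∨ ¬A) ∧ ¬¬D) ∨ (¬¬(B ∧ A) ∧ ¬D)   — De Morgan
≡ ¬C ∨ ((¬B ∨ ¬A) ∧ D) ∨ (¬¬(B ∧ A) ∧ ¬D)   — double negation
≡ ¬C ∨ ((¬B ∨ ¬A) ∧ D) ∨ (B ∧ A ∧ ¬D)   — double negation
≡ ¬C ∨ (¬B ∧ D) ∨ (¬A ∧ D) ∨ (B ∧ A ∧ ¬D)   — distribute ∧ over ∨

¬C ∨ (¬B ∧ D) ∨ (¬A ∧ D) ∨ (B ∧ A ∧ ¬D)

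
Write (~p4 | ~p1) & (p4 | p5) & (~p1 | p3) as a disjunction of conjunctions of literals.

(~p4 | ~p1) & (p4 | p5) & (~p1 | p3)
≡ (~p4 & p4 & ~p1) | (~p4 & p4 & p3) | (~p4 & p5 & ~p1) | (~p4 & p5 & p3) | (~p1 & p4 & ~p1) | (~p1 & p4 & p3) | (~p1 & p5 & ~p1) | (~p1 & p5 & p3)   — distribute & over |
≡ (~p4 & p5 & p3) | (~p1 & p4) | (~p1 & p5)   — simplify

(~p4 & p5 & p3) | (~p1 & p4) | (~p1 & p5)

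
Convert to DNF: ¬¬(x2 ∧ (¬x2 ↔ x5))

x2 ∧ ¬x5

¬¬(x2 ∧ (¬x2 ↔ x5))
= ¬¬(x2 ∧ (¬x2 → x5) ∧ (x5 → ¬x2))   [eliminate ↔]
= ¬¬(x2 ∧ (¬¬x2 ∨ x5) ∧ (x5 → ¬x2))   [eliminate →]
= ¬¬(x2 ∧ (¬¬x2 ∨ x5) ∧ (¬x5 ∨ ¬x2))   [eliminate →]
= x2 ∧ (¬¬x2 ∨ x5) ∧ (¬x5 ∨ ¬x2)   [double negation]
= x2 ∧ (x2 ∨ x5) ∧ (¬x5 ∨ ¬x2)   [double negation]
= (x2 ∧ x2 ∧ ¬x5) ∨ (x2 ∧ x2 ∧ ¬x2) ∨ (x2 ∧ x5 ∧ ¬x5) ∨ (x2 ∧ x5 ∧ ¬x2)   [distribute ∧ over ∨]
= x2 ∧ ¬x5   [simplify]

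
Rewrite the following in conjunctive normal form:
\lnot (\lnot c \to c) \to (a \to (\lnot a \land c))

\lnot (\lnot c \to c) \to (a \to (\lnot a \land c))
= \lnot \lnot (\lnot c \to c) \lor (a \to (\lnot a \land c))   (eliminate \to)
= \lnot \lnot (\lnot \lnot c \lor c) \lor (a \to (\lnot a \land c))   (eliminate \to)
= \lnot \lnot (\lnot \lnot c \lor c) \lor \lnot a \lor (\lnot a \land c)   (eliminate \to)
= \lnot \lnot c \lor c \lor \lnot a \lor (\lnot a \land c)   (double negation)
= c \lor c \lor \lnot a \lor (\lnot a \land c)   (double negation)
= (c \lor c \lor \lnot a \lor \lnot a) \land (c \lor c \lor \lnot a \lor c)   (distribute \lor over \land)
= c \lor \lnot a   (simplify)

c \lor \lnot a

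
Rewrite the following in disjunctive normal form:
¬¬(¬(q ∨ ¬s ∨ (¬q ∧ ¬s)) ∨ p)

(¬q ∧ s) ∨ p

¬¬(¬(q ∨ ¬s ∨ (¬q ∧ ¬s)) ∨ p)
≡ ¬(q ∨ ¬s ∨ (¬q ∧ ¬s)) ∨ p   (double negation)
≡ (¬q ∧ ¬¬s ∧ ¬(¬q ∧ ¬s)) ∨ p   (De Morgan)
≡ (¬q ∧ s ∧ ¬(¬q ∧ ¬s)) ∨ p   (double negation)
≡ (¬q ∧ s ∧ (¬¬q ∨ ¬¬s)) ∨ p   (De Morgan)
≡ (¬q ∧ s ∧ (q ∨ ¬¬s)) ∨ p   (double negation)
≡ (¬q ∧ s ∧ (q ∨ s)) ∨ p   (double negation)
≡ (¬q ∧ s ∧ q) ∨ (¬q ∧ s ∧ s) ∨ p   (distribute ∧ over ∨)
≡ (¬q ∧ s) ∨ p   (simplify)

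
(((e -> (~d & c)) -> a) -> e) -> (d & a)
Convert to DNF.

(a & ~e) | (d & a)

(((e -> (~d & c)) -> a) -> e) -> (d & a)
≡ ~(((e -> (~d & c)) -> a) -> e) | (d & a)
≡ ~(~((e -> (~d & c)) -> a) | e) | (d & a)
≡ ~(~(~(e -> (~d & c)) | a) | e) | (d & a)
≡ ~(~(~(~e | (~d & c)) | a) | e) | (d & a)
≡ (~~(~(~e | (~d & c)) | a) & ~e) | (d & a)
≡ ((~(~e | (~d & c)) | a) & ~e) | (d & a)
≡ (((~~e & ~(~d & c)) | a) & ~e) | (d & a)
≡ (((e & ~(~d & c)) | a) & ~e) | (d & a)
≡ (((e & (~~d | ~c)) | a) & ~e) | (d & a)
≡ (((e & (d | ~c)) | a) & ~e) | (d & a)
≡ (e & d & ~e) | (e & ~c & ~e) | (a & ~e) | (d & a)
≡ (a & ~e) | (d & a)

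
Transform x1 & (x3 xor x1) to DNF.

x1 & ~x3

x1 & (x3 xor x1)
= x1 & ((x3 & ~x1) | (~x3 & x1))   [expand xor]
= (x1 & x3 & ~x1) | (x1 & ~x3 & x1)   [distribute & over |]
= x1 & ~x3   [simplify]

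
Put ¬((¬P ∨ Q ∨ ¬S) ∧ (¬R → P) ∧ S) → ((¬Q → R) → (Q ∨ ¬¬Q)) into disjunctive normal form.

¬((¬P ∨ Q ∨ ¬S) ∧ (¬R → P) ∧ S) → ((¬Q → R) → (Q ∨ ¬¬Q))
⇔ ¬¬((¬P ∨ Q ∨ ¬S) ∧ (¬R → P) ∧ S) ∨ ((¬Q → R) → (Q ∨ ¬¬Q))
⇔ ¬¬((¬P ∨ Q ∨ ¬S) ∧ (¬¬R ∨ P) ∧ S) ∨ ((¬Q → R) → (Q ∨ ¬¬Q))
⇔ ¬¬((¬P ∨ Q ∨ ¬S) ∧ (¬¬R ∨ P) ∧ S) ∨ ¬(¬Q → R) ∨ Q ∨ ¬¬Q
⇔ ¬¬((¬P ∨ Q ∨ ¬S) ∧ (¬¬R ∨ P) ∧ S) ∨ ¬(¬¬Q ∨ R) ∨ Q ∨ ¬¬Q
⇔ ((¬P ∨ Q ∨ ¬S) ∧ (¬¬R ∨ P) ∧ S) ∨ ¬(¬¬Q ∨ R) ∨ Q ∨ ¬¬Q
⇔ ((¬P ∨ Q ∨ ¬S) ∧ (R ∨ P) ∧ S) ∨ ¬(¬¬Q ∨ R) ∨ Q ∨ ¬¬Q
⇔ ((¬P ∨ Q ∨ ¬S) ∧ (R ∨ P) ∧ S) ∨ (¬¬¬Q ∧ ¬R) ∨ Q ∨ ¬¬Q
⇔ ((¬P ∨ Q ∨ ¬S) ∧ (R ∨ P) ∧ S) ∨ (¬Q ∧ ¬R) ∨ Q ∨ ¬¬Q
⇔ ((¬P ∨ Q ∨ ¬S) ∧ (R ∨ P) ∧ S) ∨ (¬Q ∧ ¬R) ∨ Q ∨ Q
⇔ (¬P ∧ R ∧ S) ∨ (¬P ∧ P ∧ S) ∨ (Q ∧ R ∧ S) ∨ (Q ∧ P ∧ S) ∨ (¬S ∧ R ∧ S) ∨ (¬S ∧ P ∧ S) ∨ (¬Q ∧ ¬R) ∨ Q ∨ Q
⇔ (¬P ∧ R ∧ S) ∨ (¬Q ∧ ¬R) ∨ Q

(¬P ∧ R ∧ S) ∨ (¬Q ∧ ¬R) ∨ Q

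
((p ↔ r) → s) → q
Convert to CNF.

(¬p ∨ r ∨ q) ∧ (¬r ∨ p ∨ q) ∧ (¬s ∨ q)

((p ↔ r) → s) → q
≡ ¬((p ↔ r) → s) ∨ q   [eliminate →]
≡ ¬(¬(p ↔ r) ∨ s) ∨ q   [eliminate →]
≡ ¬(¬((p → r) ∧ (r → p)) ∨ s) ∨ q   [eliminate ↔]
≡ ¬(¬((¬p ∨ r) ∧ (r → p)) ∨ s) ∨ q   [eliminate →]
≡ ¬(¬((¬p ∨ r) ∧ (¬r ∨ p)) ∨ s) ∨ q   [eliminate →]
≡ (¬¬((¬p ∨ r) ∧ (¬r ∨ p)) ∧ ¬s) ∨ q   [De Morgan]
≡ ((¬p ∨ r) ∧ (¬r ∨ p) ∧ ¬s) ∨ q   [double negation]
≡ (¬p ∨ r ∨ q) ∧ (¬r ∨ p ∨ q) ∧ (¬s ∨ q)   [distribute ∨ over ∧]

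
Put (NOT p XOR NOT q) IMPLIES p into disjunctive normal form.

(NOT q AND NOT p) OR p

(NOT p XOR NOT q) IMPLIES p
≡ NOT (NOT p XOR NOT q) OR p   (eliminate IMPLIES)
≡ NOT ((NOT p AND NOT NOT q) OR (NOT NOT p AND NOT q)) OR p   (expand XOR)
≡ (NOT (NOT p AND NOT NOT q) AND NOT (NOT NOT p AND NOT q)) OR p   (De Morgan)
≡ ((NOT NOT p OR NOT NOT NOT q) AND NOT (NOT NOT p AND NOT q)) OR p   (De Morgan)
≡ ((p OR NOT NOT NOT q) AND NOT (NOT NOT p AND NOT q)) OR p   (double negation)
≡ ((p OR NOT q) AND NOT (NOT NOT p AND NOT q)) OR p   (double negation)
≡ ((p OR NOT q) AND (NOT NOT NOT p OR NOT NOT q)) OR p   (De Morgan)
≡ ((p OR NOT q) AND (NOT p OR NOT NOT q)) OR p   (double negation)
≡ ((p OR NOT q) AND (NOT p OR q)) OR p   (double negation)
≡ (p AND NOT p) OR (p AND q) OR (NOT q AND NOT p) OR (NOT q AND q) OR p   (distribute AND over OR)
≡ (NOT q AND NOT p) OR p   (simplify)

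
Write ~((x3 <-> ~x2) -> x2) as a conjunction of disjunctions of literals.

~((x3 <-> ~x2) -> x2)
⇔ ~(~(x3 <-> ~x2) | x2)
⇔ ~(~((x3 -> ~x2) & (~x2 -> x3)) | x2)
⇔ ~(~((~x3 | ~x2) & (~x2 -> x3)) | x2)
⇔ ~(~((~x3 | ~x2) & (~~x2 | x3)) | x2)
⇔ ~~((~x3 | ~x2) & (~~x2 | x3)) & ~x2
⇔ (~x3 | ~x2) & (~~x2 | x3) & ~x2
⇔ (~x3 | ~x2) & (x2 | x3) & ~x2
⇔ (x2 | x3) & ~x2

(x2 | x3) & ~x2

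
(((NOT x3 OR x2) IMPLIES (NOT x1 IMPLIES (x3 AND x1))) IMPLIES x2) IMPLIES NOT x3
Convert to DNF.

(((NOT x3 OR x2) IMPLIES (NOT x1 IMPLIES (x3 AND x1))) IMPLIES x2) IMPLIES NOT x3
⇔ NOT (((NOT x3 OR x2) IMPLIES (NOT x1 IMPLIES (x3 AND x1))) IMPLIES x2) OR NOT x3   [eliminate IMPLIES]
⇔ NOT (NOT ((NOT x3 OR x2) IMPLIES (NOT x1 IMPLIES (x3 AND x1))) OR x2) OR NOT x3   [eliminate IMPLIES]
⇔ NOT (NOT (NOT (NOT x3 OR x2) OR (NOT x1 IMPLIES (x3 AND x1))) OR x2) OR NOT x3   [eliminate IMPLIES]
⇔ NOT (NOT (NOT (NOT x3 OR x2) OR NOT NOT x1 OR (x3 AND x1)) OR x2) OR NOT x3   [eliminate IMPLIES]
⇔ (NOT NOT (NOT (NOT x3 OR x2) OR NOT NOT x1 OR (x3 AND x1)) AND NOT x2) OR NOT x3   [De Morgan]
⇔ ((NOT (NOT x3 OR x2) OR NOT NOT x1 OR (x3 AND x1)) AND NOT x2) OR NOT x3   [double negation]
⇔ (((NOT NOT x3 AND NOT x2) OR NOT NOT x1 OR (x3 AND x1)) AND NOT x2) OR NOT x3   [De Morgan]
⇔ (((x3 AND NOT x2) OR NOT NOT x1 OR (x3 AND x1)) AND NOT x2) OR NOT x3   [double negation]
⇔ (((x3 AND NOT x2) OR x1 OR (x3 AND x1)) AND NOT x2) OR NOT x3   [double negation]
⇔ (x3 AND NOT x2 AND NOT x2) OR (x1 AND NOT x2) OR (x3 AND x1 AND NOT x2) OR NOT x3   [distribute AND over OR]
⇔ (x3 AND NOT x2) OR (x1 AND NOT x2) OR NOT x3   [simplify]

(x3 AND NOT x2) OR (x1 AND NOT x2) OR NOT x3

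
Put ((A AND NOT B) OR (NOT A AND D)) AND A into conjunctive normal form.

((A AND NOT B) OR (NOT A AND D)) AND A
⇔ (A OR NOT A) AND (A OR D) AND (NOT B OR NOT A) AND (NOT B OR D) AND A   [distribute OR over AND]
⇔ (NOT B OR NOT A) AND (NOT B OR D) AND A   [simplify]

(NOT B OR NOT A) AND (NOT B OR D) AND A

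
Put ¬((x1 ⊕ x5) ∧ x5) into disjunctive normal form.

(x5 ∧ x1) ∨ ¬x5

¬((x1 ⊕ x5) ∧ x5)
≡ ¬(((x1 ∧ ¬x5) ∨ (¬x1 ∧ x5)) ∧ x5)   (expand ⊕)
≡ ¬((x1 ∧ ¬x5) ∨ (¬x1 ∧ x5)) ∨ ¬x5   (De Morgan)
≡ (¬(x1 ∧ ¬x5) ∧ ¬(¬x1 ∧ x5)) ∨ ¬x5   (De Morgan)
≡ ((¬x1 ∨ ¬¬x5) ∧ ¬(¬x1 ∧ x5)) ∨ ¬x5   (De Morgan)
≡ ((¬x1 ∨ x5) ∧ ¬(¬x1 ∧ x5)) ∨ ¬x5   (double negation)
≡ ((¬x1 ∨ x5) ∧ (¬¬x1 ∨ ¬x5)) ∨ ¬x5   (De Morgan)
≡ ((¬x1 ∨ x5) ∧ (x1 ∨ ¬x5)) ∨ ¬x5   (double negation)
≡ (¬x1 ∧ x1) ∨ (¬x1 ∧ ¬x5) ∨ (x5 ∧ x1) ∨ (x5 ∧ ¬x5) ∨ ¬x5   (distribute ∧ over ∨)
≡ (x5 ∧ x1) ∨ ¬x5   (simplify)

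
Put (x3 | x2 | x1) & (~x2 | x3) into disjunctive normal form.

x3 | (x1 & ~x2)

(x3 | x2 | x1) & (~x2 | x3)
⇔ (x3 & ~x2) | (x3 & x3) | (x2 & ~x2) | (x2 & x3) | (x1 & ~x2) | (x1 & x3)   [distribute & over |]
⇔ x3 | (x1 & ~x2)   [simplify]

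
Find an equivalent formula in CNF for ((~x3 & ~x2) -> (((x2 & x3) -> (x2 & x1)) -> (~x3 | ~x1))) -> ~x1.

((~x3 & ~x2) -> (((x2 & x3) -> (x2 & x1)) -> (~x3 | ~x1))) -> ~x1
⇔ ~((~x3 & ~x2) -> (((x2 & x3) -> (x2 & x1)) -> (~x3 | ~x1))) | ~x1   (eliminate ->)
⇔ ~(~(~x3 & ~x2) | (((x2 & x3) -> (x2 & x1)) -> (~x3 | ~x1))) | ~x1   (eliminate ->)
⇔ ~(~(~x3 & ~x2) | ~((x2 & x3) -> (x2 & x1)) | ~x3 | ~x1) | ~x1   (eliminate ->)
⇔ ~(~(~x3 & ~x2) | ~(~(x2 & x3) | (x2 & x1)) | ~x3 | ~x1) | ~x1   (eliminate ->)
⇔ (~~(~x3 & ~x2) & ~~(~(x2 & x3) | (x2 & x1)) & ~~x3 & ~~x1) | ~x1   (De Morgan)
⇔ (~x3 & ~x2 & ~~(~(x2 & x3) | (x2 & x1)) & ~~x3 & ~~x1) | ~x1   (double negation)
⇔ (~x3 & ~x2 & (~(x2 & x3) | (x2 & x1)) & ~~x3 & ~~x1) | ~x1   (double negation)
⇔ (~x3 & ~x2 & (~x2 | ~x3 | (x2 & x1)) & ~~x3 & ~~x1) | ~x1   (De Morgan)
⇔ (~x3 & ~x2 & (~x2 | ~x3 | (x2 & x1)) & x3 & ~~x1) | ~x1   (double negation)
⇔ (~x3 & ~x2 & (~x2 | ~x3 | (x2 & x1)) & x3 & x1) | ~x1   (double negation)
⇔ (~x3 | ~x1) & (~x2 | ~x1) & (~x2 | ~x3 | x2 | ~x1) & (~x2 | ~x3 | x1 | ~x1) & (x3 | ~x1) & (x1 | ~x1)   (distribute | over &)
⇔ (~x3 | ~x1) & (~x2 | ~x1) & (x3 | ~x1)   (simplify)

(~x3 | ~x1) & (~x2 | ~x1) & (x3 | ~x1)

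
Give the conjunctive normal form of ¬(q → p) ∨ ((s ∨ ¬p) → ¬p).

¬(q → p) ∨ ((s ∨ ¬p) → ¬p)
= ¬(¬q ∨ p) ∨ ((s ∨ ¬p) → ¬p)   (eliminate →)
= ¬(¬q ∨ p) ∨ ¬(s ∨ ¬p) ∨ ¬p   (eliminate →)
= (¬¬q ∧ ¬p) ∨ ¬(s ∨ ¬p) ∨ ¬p   (De Morgan)
= (q ∧ ¬p) ∨ ¬(s ∨ ¬p) ∨ ¬p   (double negation)
= (q ∧ ¬p) ∨ (¬s ∧ ¬¬p) ∨ ¬p   (De Morgan)
= (q ∧ ¬p) ∨ (¬s ∧ p) ∨ ¬p   (double negation)
= (q ∨ ¬s ∨ ¬p) ∧ (q ∨ p ∨ ¬p) ∧ (¬p ∨ ¬s ∨ ¬p) ∧ (¬p ∨ p ∨ ¬p)   (distribute ∨ over ∧)
= ¬p ∨ ¬s   (simplify)

¬p ∨ ¬s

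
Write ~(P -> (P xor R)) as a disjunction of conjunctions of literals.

~(P -> (P xor R))
≡ ~(~P | (P xor R))   (eliminate ->)
≡ ~(~P | (P & ~R) | (~P & R))   (expand xor)
≡ ~~P & ~(P & ~R) & ~(~P & R)   (De Morgan)
≡ P & ~(P & ~R) & ~(~P & R)   (double negation)
≡ P & (~P | ~~R) & ~(~P & R)   (De Morgan)
≡ P & (~P | R) & ~(~P & R)   (double negation)
≡ P & (~P | R) & (~~P | ~R)   (De Morgan)
≡ P & (~P | R) & (P | ~R)   (double negation)
≡ (P & ~P & P) | (P & ~P & ~R) | (P & R & P) | (P & R & ~R)   (distribute & over |)
≡ P & R   (simplify)

P & R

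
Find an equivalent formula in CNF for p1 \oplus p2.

(p1 \lor p2) \land (\lnot p1 \lor \lnot p2)

p1 \oplus p2
= (p1 \lor p2) \land \lnot (p1 \land p2)
= (p1 \lor p2) \land (\lnot p1 \lor \lnot p2)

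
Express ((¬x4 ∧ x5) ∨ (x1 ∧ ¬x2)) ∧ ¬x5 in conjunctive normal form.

(¬x4 ∨ x1) ∧ (¬x4 ∨ ¬x2) ∧ (x5 ∨ x1) ∧ (x5 ∨ ¬x2) ∧ ¬x5

((¬x4 ∧ x5) ∨ (x1 ∧ ¬x2)) ∧ ¬x5
≡ (¬x4 ∨ x1) ∧ (¬x4 ∨ ¬x2) ∧ (x5 ∨ x1) ∧ (x5 ∨ ¬x2) ∧ ¬x5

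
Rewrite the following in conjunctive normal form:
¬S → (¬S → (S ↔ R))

¬S → (¬S → (S ↔ R))
⇔ ¬¬S ∨ (¬S → (S ↔ R))   — eliminate →
⇔ ¬¬S ∨ ¬¬S ∨ (S ↔ R)   — eliminate →
⇔ ¬¬S ∨ ¬¬S ∨ ((S → R) ∧ (R → S))   — eliminate ↔
⇔ ¬¬S ∨ ¬¬S ∨ ((¬S ∨ R) ∧ (R → S))   — eliminate →
⇔ ¬¬S ∨ ¬¬S ∨ ((¬S ∨ R) ∧ (¬R ∨ S))   — eliminate →
⇔ S ∨ ¬¬S ∨ ((¬S ∨ R) ∧ (¬R ∨ S))   — double negation
⇔ S ∨ S ∨ ((¬S ∨ R) ∧ (¬R ∨ S))   — double negation
⇔ (S ∨ S ∨ ¬S ∨ R) ∧ (S ∨ S ∨ ¬R ∨ S)   — distribute ∨ over ∧
⇔ S ∨ ¬R   — simplify

S ∨ ¬R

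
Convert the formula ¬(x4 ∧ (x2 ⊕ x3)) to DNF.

¬(x4 ∧ (x2 ⊕ x3))
⇔ ¬(x4 ∧ ((x2 ∧ ¬x3) ∨ (¬x2 ∧ x3)))   — expand ⊕
⇔ ¬x4 ∨ ¬((x2 ∧ ¬x3) ∨ (¬x2 ∧ x3))   — De Morgan
⇔ ¬x4 ∨ (¬(x2 ∧ ¬x3) ∧ ¬(¬x2 ∧ x3))   — De Morgan
⇔ ¬x4 ∨ ((¬x2 ∨ ¬¬x3) ∧ ¬(¬x2 ∧ x3))   — De Morgan
⇔ ¬x4 ∨ ((¬x2 ∨ x3) ∧ ¬(¬x2 ∧ x3))   — double negation
⇔ ¬x4 ∨ ((¬x2 ∨ x3) ∧ (¬¬x2 ∨ ¬x3))   — De Morgan
⇔ ¬x4 ∨ ((¬x2 ∨ x3) ∧ (x2 ∨ ¬x3))   — double negation
⇔ ¬x4 ∨ (¬x2 ∧ x2) ∨ (¬x2 ∧ ¬x3) ∨ (x3 ∧ x2) ∨ (x3 ∧ ¬x3)   — distribute ∧ over ∨
⇔ ¬x4 ∨ (¬x2 ∧ ¬x3) ∨ (x3 ∧ x2)   — simplify

¬x4 ∨ (¬x2 ∧ ¬x3) ∨ (x3 ∧ x2)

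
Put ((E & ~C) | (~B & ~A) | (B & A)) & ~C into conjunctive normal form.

(E | ~B | A) & (E | ~A | B) & ~C

((E & ~C) | (~B & ~A) | (B & A)) & ~C
= (E | ~B | B) & (E | ~B | A) & (E | ~A | B) & (E | ~A | A) & (~C | ~B | B) & (~C | ~B | A) & (~C | ~A | B) & (~C | ~A | A) & ~C
= (E | ~B | A) & (E | ~A | B) & ~C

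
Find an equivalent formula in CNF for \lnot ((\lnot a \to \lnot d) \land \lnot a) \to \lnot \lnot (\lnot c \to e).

\lnot ((\lnot a \to \lnot d) \land \lnot a) \to \lnot \lnot (\lnot c \to e)
≡ \lnot \lnot ((\lnot a \to \lnot d) \land \lnot a) \lor \lnot \lnot (\lnot c \to e)   [eliminate \to]
≡ \lnot \lnot ((\lnot \lnot a \lor \lnot d) \land \lnot a) \lor \lnot \lnot (\lnot c \to e)   [eliminate \to]
≡ \lnot \lnot ((\lnot \lnot a \lor \lnot d) \land \lnot a) \lor \lnot \lnot (\lnot \lnot c \lor e)   [eliminate \to]
≡ ((\lnot \lnot a \lor \lnot d) \land \lnot a) \lor \lnot \lnot (\lnot \lnot c \lor e)   [double negation]
≡ ((a \lor \lnot d) \land \lnot a) \lor \lnot \lnot (\lnot \lnot c \lor e)   [double negation]
≡ ((a \lor \lnot d) \land \lnot a) \lor \lnot \lnot c \lor e   [double negation]
≡ ((a \lor \lnot d) \land \lnot a) \lor c \lor e   [double negation]
≡ (a \lor \lnot d \lor c \lor e) \land (\lnot a \lor c \lor e)   [distribute \lor over \land]

(a \lor \lnot d \lor c \lor e) \land (\lnot a \lor c \lor e)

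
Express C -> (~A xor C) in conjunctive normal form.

~C | A

C -> (~A xor C)
= ~C | (~A xor C)   [eliminate ->]
= ~C | ((~A | C) & ~(~A & C))   [expand xor]
= ~C | ((~A | C) & (~~A | ~C))   [De Morgan]
= ~C | ((~A | C) & (A | ~C))   [double negation]
= (~C | ~A | C) & (~C | A | ~C)   [distribute | over &]
= ~C | A   [simplify]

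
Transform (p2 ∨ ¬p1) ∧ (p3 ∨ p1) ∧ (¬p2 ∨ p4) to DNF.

(p2 ∨ ¬p1) ∧ (p3 ∨ p1) ∧ (¬p2 ∨ p4)
≡ p2 ∧ p3 ∧ ¬p2 ∨ p2 ∧ p3 ∧ p4 ∨ p2 ∧ p1 ∧ ¬p2 ∨ p2 ∧ p1 ∧ p4 ∨ ¬p1 ∧ p3 ∧ ¬p2 ∨ ¬p1 ∧ p3 ∧ p4 ∨ ¬p1 ∧ p1 ∧ ¬p2 ∨ ¬p1 ∧ p1 ∧ p4   — distribute ∧ over ∨
≡ p2 ∧ p3 ∧ p4 ∨ p2 ∧ p1 ∧ p4 ∨ ¬p1 ∧ p3 ∧ ¬p2 ∨ ¬p1 ∧ p3 ∧ p4   — simplify

p2 ∧ p3 ∧ p4 ∨ p2 ∧ p1 ∧ p4 ∨ ¬p1 ∧ p3 ∧ ¬p2 ∨ ¬p1 ∧ p3 ∧ p4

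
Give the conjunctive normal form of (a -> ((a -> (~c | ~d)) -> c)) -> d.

(a | d) & (~c | d)

(a -> ((a -> (~c | ~d)) -> c)) -> d
= ~(a -> ((a -> (~c | ~d)) -> c)) | d   [eliminate ->]
= ~(~a | ((a -> (~c | ~d)) -> c)) | d   [eliminate ->]
= ~(~a | ~(a -> (~c | ~d)) | c) | d   [eliminate ->]
= ~(~a | ~(~a | ~c | ~d) | c) | d   [eliminate ->]
= (~~a & ~~(~a | ~c | ~d) & ~c) | d   [De Morgan]
= (a & ~~(~a | ~c | ~d) & ~c) | d   [double negation]
= (a & (~a | ~c | ~d) & ~c) | d   [double negation]
= (a | d) & (~a | ~c | ~d | d) & (~c | d)   [distribute | over &]
= (a | d) & (~c | d)   [simplify]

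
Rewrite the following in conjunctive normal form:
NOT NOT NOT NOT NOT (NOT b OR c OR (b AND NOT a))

b AND NOT c AND (NOT b OR a)

NOT NOT NOT NOT NOT (NOT b OR c OR (b AND NOT a))
≡ NOT NOT NOT (NOT b OR c OR (b AND NOT a))   [double negation]
≡ NOT (NOT b OR c OR (b AND NOT a))   [double negation]
≡ NOT NOT b AND NOT c AND NOT (b AND NOT a)   [De Morgan]
≡ b AND NOT c AND NOT (b AND NOT a)   [double negation]
≡ b AND NOT c AND (NOT b OR NOT NOT a)   [De Morgan]
≡ b AND NOT c AND (NOT b OR a)   [double negation]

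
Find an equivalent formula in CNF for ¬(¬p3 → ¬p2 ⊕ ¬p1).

¬(¬p3 → ¬p2 ⊕ ¬p1)
⇔ ¬(¬¬p3 ∨ (¬p2 ⊕ ¬p1))   — eliminate →
⇔ ¬(¬¬p3 ∨ (¬p2 ∨ ¬p1) ∧ ¬(¬p2 ∧ ¬p1))   — expand ⊕
⇔ ¬¬¬p3 ∧ ¬((¬p2 ∨ ¬p1) ∧ ¬(¬p2 ∧ ¬p1))   — De Morgan
⇔ ¬p3 ∧ ¬((¬p2 ∨ ¬p1) ∧ ¬(¬p2 ∧ ¬p1))   — double negation
⇔ ¬p3 ∧ (¬(¬p2 ∨ ¬p1) ∨ ¬¬(¬p2 ∧ ¬p1))   — De Morgan
⇔ ¬p3 ∧ (¬¬p2 ∧ ¬¬p1 ∨ ¬¬(¬p2 ∧ ¬p1))   — De Morgan
⇔ ¬p3 ∧ (p2 ∧ ¬¬p1 ∨ ¬¬(¬p2 ∧ ¬p1))   — double negation
⇔ ¬p3 ∧ (p2 ∧ p1 ∨ ¬¬(¬p2 ∧ ¬p1))   — double negation
⇔ ¬p3 ∧ (p2 ∧ p1 ∨ ¬p2 ∧ ¬p1)   — double negation
⇔ ¬p3 ∧ (p2 ∨ ¬p2) ∧ (p2 ∨ ¬p1) ∧ (p1 ∨ ¬p2) ∧ (p1 ∨ ¬p1)   — distribute ∨ over ∧
⇔ ¬p3 ∧ (p2 ∨ ¬p1) ∧ (p1 ∨ ¬p2)   — simplify

¬p3 ∧ (p2 ∨ ¬p1) ∧ (p1 ∨ ¬p2)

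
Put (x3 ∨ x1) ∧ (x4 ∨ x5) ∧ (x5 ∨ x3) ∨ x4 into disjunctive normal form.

(x3 ∨ x1) ∧ (x4 ∨ x5) ∧ (x5 ∨ x3) ∨ x4
≡ x3 ∧ x4 ∧ x5 ∨ x3 ∧ x4 ∧ x3 ∨ x3 ∧ x5 ∧ x5 ∨ x3 ∧ x5 ∧ x3 ∨ x1 ∧ x4 ∧ x5 ∨ x1 ∧ x4 ∧ x3 ∨ x1 ∧ x5 ∧ x5 ∨ x1 ∧ x5 ∧ x3 ∨ x4   (distribute ∧ over ∨)
≡ x3 ∧ x5 ∨ x1 ∧ x5 ∨ x4   (simplify)

x3 ∧ x5 ∨ x1 ∧ x5 ∨ x4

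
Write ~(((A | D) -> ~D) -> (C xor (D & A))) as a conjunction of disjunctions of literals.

~D & (~C | D) & (~C | A)

~(((A | D) -> ~D) -> (C xor (D & A)))
⇔ ~(~((A | D) -> ~D) | (C xor (D & A)))   [eliminate ->]
⇔ ~(~(~(A | D) | ~D) | (C xor (D & A)))   [eliminate ->]
⇔ ~(~(~(A | D) | ~D) | ((C | (D & A)) & ~(C & D & A)))   [expand xor]
⇔ ~~(~(A | D) | ~D) & ~((C | (D & A)) & ~(C & D & A))   [De Morgan]
⇔ (~(A | D) | ~D) & ~((C | (D & A)) & ~(C & D & A))   [double negation]
⇔ ((~A & ~D) | ~D) & ~((C | (D & A)) & ~(C & D & A))   [De Morgan]
⇔ ((~A & ~D) | ~D) & (~(C | (D & A)) | ~~(C & D & A))   [De Morgan]
⇔ ((~A & ~D) | ~D) & ((~C & ~(D & A)) | ~~(C & D & A))   [De Morgan]
⇔ ((~A & ~D) | ~D) & ((~C & (~D | ~A)) | ~~(C & D & A))   [De Morgan]
⇔ ((~A & ~D) | ~D) & ((~C & (~D | ~A)) | (C & D & A))   [double negation]
⇔ (~A | ~D) & (~D | ~D) & (~C | C) & (~C | D) & (~C | A) & (~D | ~A | C) & (~D | ~A | D) & (~D | ~A | A)   [distribute | over &]
⇔ ~D & (~C | D) & (~C | A)   [simplify]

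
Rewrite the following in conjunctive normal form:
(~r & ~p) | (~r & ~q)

(~r & ~p) | (~r & ~q)
≡ (~r | ~r) & (~r | ~q) & (~p | ~r) & (~p | ~q)   [distribute | over &]
≡ ~r & (~p | ~q)   [simplify]

~r & (~p | ~q)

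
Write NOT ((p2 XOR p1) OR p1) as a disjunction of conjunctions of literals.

NOT ((p2 XOR p1) OR p1)
≡ NOT ((p2 AND NOT p1) OR (NOT p2 AND p1) OR p1)   [expand XOR]
≡ NOT (p2 AND NOT p1) AND NOT (NOT p2 AND p1) AND NOT p1   [De Morgan]
≡ (NOT p2 OR NOT NOT p1) AND NOT (NOT p2 AND p1) AND NOT p1   [De Morgan]
≡ (NOT p2 OR p1) AND NOT (NOT p2 AND p1) AND NOT p1   [double negation]
≡ (NOT p2 OR p1) AND (NOT NOT p2 OR NOT p1) AND NOT p1   [De Morgan]
≡ (NOT p2 OR p1) AND (p2 OR NOT p1) AND NOT p1   [double negation]
≡ (NOT p2 AND p2 AND NOT p1) OR (NOT p2 AND NOT p1 AND NOT p1) OR (p1 AND p2 AND NOT p1) OR (p1 AND NOT p1 AND NOT p1)   [distribute AND over OR]
≡ NOT p2 AND NOT p1   [simplify]

NOT p2 AND NOT p1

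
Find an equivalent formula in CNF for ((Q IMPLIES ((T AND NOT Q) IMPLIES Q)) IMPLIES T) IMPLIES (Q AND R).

((Q IMPLIES ((T AND NOT Q) IMPLIES Q)) IMPLIES T) IMPLIES (Q AND R)
= NOT ((Q IMPLIES ((T AND NOT Q) IMPLIES Q)) IMPLIES T) OR (Q AND R)   — eliminate IMPLIES
= NOT (NOT (Q IMPLIES ((T AND NOT Q) IMPLIES Q)) OR T) OR (Q AND R)   — eliminate IMPLIES
= NOT (NOT (NOT Q OR ((T AND NOT Q) IMPLIES Q)) OR T) OR (Q AND R)   — eliminate IMPLIES
= NOT (NOT (NOT Q OR NOT (T AND NOT Q) OR Q) OR T) OR (Q AND R)   — eliminate IMPLIES
= (NOT NOT (NOT Q OR NOT (T AND NOT Q) OR Q) AND NOT T) OR (Q AND R)   — De Morgan
= ((NOT Q OR NOT (T AND NOT Q) OR Q) AND NOT T) OR (Q AND R)   — double negation
= ((NOT Q OR NOT T OR NOT NOT Q OR Q) AND NOT T) OR (Q AND R)   — De Morgan
= ((NOT Q OR NOT T OR Q OR Q) AND NOT T) OR (Q AND R)   — double negation
= (NOT Q OR NOT T OR Q OR Q OR Q) AND (NOT Q OR NOT T OR Q OR Q OR R) AND (NOT T OR Q) AND (NOT T OR R)   — distribute OR over AND
= (NOT T OR Q) AND (NOT T OR R)   — simplify

(NOT T OR Q) AND (NOT T OR R)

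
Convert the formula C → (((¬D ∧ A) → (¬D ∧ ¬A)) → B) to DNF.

C → (((¬D ∧ A) → (¬D ∧ ¬A)) → B)
⇔ ¬C ∨ (((¬D ∧ A) → (¬D ∧ ¬A)) → B)   (eliminate →)
⇔ ¬C ∨ ¬((¬D ∧ A) → (¬D ∧ ¬A)) ∨ B   (eliminate →)
⇔ ¬C ∨ ¬(¬(¬D ∧ A) ∨ (¬D ∧ ¬A)) ∨ B   (eliminate →)
⇔ ¬C ∨ (¬¬(¬D ∧ A) ∧ ¬(¬D ∧ ¬A)) ∨ B   (De Morgan)
⇔ ¬C ∨ (¬D ∧ A ∧ ¬(¬D ∧ ¬A)) ∨ B   (double negation)
⇔ ¬C ∨ (¬D ∧ A ∧ (¬¬D ∨ ¬¬A)) ∨ B   (De Morgan)
⇔ ¬C ∨ (¬D ∧ A ∧ (D ∨ ¬¬A)) ∨ B   (double negation)
⇔ ¬C ∨ (¬D ∧ A ∧ (D ∨ A)) ∨ B   (double negation)
⇔ ¬C ∨ (¬D ∧ A ∧ D) ∨ (¬D ∧ A ∧ A) ∨ B   (distribute ∧ over ∨)
⇔ ¬C ∨ (¬D ∧ A) ∨ B   (simplify)

¬C ∨ (¬D ∧ A) ∨ B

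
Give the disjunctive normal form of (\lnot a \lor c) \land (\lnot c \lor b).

(\lnot a \lor c) \land (\lnot c \lor b)
= (\lnot a \land \lnot c) \lor (\lnot a \land b) \lor (c \land \lnot c) \lor (c \land b)   [distribute \land over \lor]
= (\lnot a \land \lnot c) \lor (\lnot a \land b) \lor (c \land b)   [simplify]

(\lnot a \land \lnot c) \lor (\lnot a \land b) \lor (c \land b)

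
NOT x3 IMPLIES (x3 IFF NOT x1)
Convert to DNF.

NOT x3 IMPLIES (x3 IFF NOT x1)
= NOT NOT x3 OR (x3 IFF NOT x1)   [eliminate IMPLIES]
= NOT NOT x3 OR ((x3 IMPLIES NOT x1) AND (NOT x1 IMPLIES x3))   [eliminate IFF]
= NOT NOT x3 OR ((NOT x3 OR NOT x1) AND (NOT x1 IMPLIES x3))   [eliminate IMPLIES]
= NOT NOT x3 OR ((NOT x3 OR NOT x1) AND (NOT NOT x1 OR x3))   [eliminate IMPLIES]
= x3 OR ((NOT x3 OR NOT x1) AND (NOT NOT x1 OR x3))   [double negation]
= x3 OR ((NOT x3 OR NOT x1) AND (x1 OR x3))   [double negation]
= x3 OR (NOT x3 AND x1) OR (NOT x3 AND x3) OR (NOT x1 AND x1) OR (NOT x1 AND x3)   [distribute AND over OR]
= x3 OR (NOT x3 AND x1)   [simplify]

x3 OR (NOT x3 AND x1)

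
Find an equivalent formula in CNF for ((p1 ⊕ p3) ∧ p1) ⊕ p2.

(¬p1 ∨ ¬p3 ∨ p2) ∧ (p1 ∨ p2) ∧ (¬p1 ∨ p3 ∨ ¬p2)

((p1 ⊕ p3) ∧ p1) ⊕ p2
⇔ (((p1 ⊕ p3) ∧ p1) ∨ p2) ∧ ¬((p1 ⊕ p3) ∧ p1 ∧ p2)   — expand ⊕
⇔ (((p1 ∨ p3) ∧ ¬(p1 ∧ p3) ∧ p1) ∨ p2) ∧ ¬((p1 ⊕ p3) ∧ p1 ∧ p2)   — expand ⊕
⇔ (((p1 ∨ p3) ∧ ¬(p1 ∧ p3) ∧ p1) ∨ p2) ∧ ¬((p1 ∨ p3) ∧ ¬(p1 ∧ p3) ∧ p1 ∧ p2)   — expand ⊕
⇔ (((p1 ∨ p3) ∧ (¬p1 ∨ ¬p3) ∧ p1) ∨ p2) ∧ ¬((p1 ∨ p3) ∧ ¬(p1 ∧ p3) ∧ p1 ∧ p2)   — De Morgan
⇔ (((p1 ∨ p3) ∧ (¬p1 ∨ ¬p3) ∧ p1) ∨ p2) ∧ (¬(p1 ∨ p3) ∨ ¬¬(p1 ∧ p3) ∨ ¬p1 ∨ ¬p2)   — De Morgan
⇔ (((p1 ∨ p3) ∧ (¬p1 ∨ ¬p3) ∧ p1) ∨ p2) ∧ ((¬p1 ∧ ¬p3) ∨ ¬¬(p1 ∧ p3) ∨ ¬p1 ∨ ¬p2)   — De Morgan
⇔ (((p1 ∨ p3) ∧ (¬p1 ∨ ¬p3) ∧ p1) ∨ p2) ∧ ((¬p1 ∧ ¬p3) ∨ (p1 ∧ p3) ∨ ¬p1 ∨ ¬p2)   — double negation
⇔ (p1 ∨ p3 ∨ p2) ∧ (¬p1 ∨ ¬p3 ∨ p2) ∧ (p1 ∨ p2) ∧ (¬p1 ∨ p1 ∨ ¬p1 ∨ ¬p2) ∧ (¬p1 ∨ p3 ∨ ¬p1 ∨ ¬p2) ∧ (¬p3 ∨ p1 ∨ ¬p1 ∨ ¬p2) ∧ (¬p3 ∨ p3 ∨ ¬p1 ∨ ¬p2)   — distribute ∨ over ∧
⇔ (¬p1 ∨ ¬p3 ∨ p2) ∧ (p1 ∨ p2) ∧ (¬p1 ∨ p3 ∨ ¬p2)   — simplify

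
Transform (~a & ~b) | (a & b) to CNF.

(~a & ~b) | (a & b)
= (~a | a) & (~a | b) & (~b | a) & (~b | b)   — distribute | over &
= (~a | b) & (~b | a)   — simplify

(~a | b) & (~b | a)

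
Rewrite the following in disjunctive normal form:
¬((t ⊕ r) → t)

¬((t ⊕ r) → t)
⇔ ¬(¬(t ⊕ r) ∨ t)   [eliminate →]
⇔ ¬(¬((t ∧ ¬r) ∨ (¬t ∧ r)) ∨ t)   [expand ⊕]
⇔ ¬¬((t ∧ ¬r) ∨ (¬t ∧ r)) ∧ ¬t   [De Morgan]
⇔ ((t ∧ ¬r) ∨ (¬t ∧ r)) ∧ ¬t   [double negation]
⇔ (t ∧ ¬r ∧ ¬t) ∨ (¬t ∧ r ∧ ¬t)   [distribute ∧ over ∨]
⇔ ¬t ∧ r   [simplify]

¬t ∧ r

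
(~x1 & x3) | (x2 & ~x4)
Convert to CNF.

(~x1 | x2) & (~x1 | ~x4) & (x3 | x2) & (x3 | ~x4)

(~x1 & x3) | (x2 & ~x4)
⇔ (~x1 | x2) & (~x1 | ~x4) & (x3 | x2) & (x3 | ~x4)   — distribute | over &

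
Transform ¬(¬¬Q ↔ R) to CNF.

(Q ∨ R) ∧ (¬R ∨ ¬Q)

¬(¬¬Q ↔ R)
⇔ ¬((¬¬Q → R) ∧ (R → ¬¬Q))   (eliminate ↔)
⇔ ¬((¬¬¬Q ∨ R) ∧ (R → ¬¬Q))   (eliminate →)
⇔ ¬((¬¬¬Q ∨ R) ∧ (¬R ∨ ¬¬Q))   (eliminate →)
⇔ ¬(¬¬¬Q ∨ R) ∨ ¬(¬R ∨ ¬¬Q)   (De Morgan)
⇔ (¬¬¬¬Q ∧ ¬R) ∨ ¬(¬R ∨ ¬¬Q)   (De Morgan)
⇔ (¬¬Q ∧ ¬R) ∨ ¬(¬R ∨ ¬¬Q)   (double negation)
⇔ (Q ∧ ¬R) ∨ ¬(¬R ∨ ¬¬Q)   (double negation)
⇔ (Q ∧ ¬R) ∨ (¬¬R ∧ ¬¬¬Q)   (De Morgan)
⇔ (Q ∧ ¬R) ∨ (R ∧ ¬¬¬Q)   (double negation)
⇔ (Q ∧ ¬R) ∨ (R ∧ ¬Q)   (double negation)
⇔ (Q ∨ R) ∧ (Q ∨ ¬Q) ∧ (¬R ∨ R) ∧ (¬R ∨ ¬Q)   (distribute ∨ over ∧)
⇔ (Q ∨ R) ∧ (¬R ∨ ¬Q)   (simplify)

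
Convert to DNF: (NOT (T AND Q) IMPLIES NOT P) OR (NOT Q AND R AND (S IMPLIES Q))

(NOT (T AND Q) IMPLIES NOT P) OR (NOT Q AND R AND (S IMPLIES Q))
≡ NOT NOT (T AND Q) OR NOT P OR (NOT Q AND R AND (S IMPLIES Q))   — eliminate IMPLIES
≡ NOT NOT (T AND Q) OR NOT P OR (NOT Q AND R AND (NOT S OR Q))   — eliminate IMPLIES
≡ (T AND Q) OR NOT P OR (NOT Q AND R AND (NOT S OR Q))   — double negation
≡ (T AND Q) OR NOT P OR (NOT Q AND R AND NOT S) OR (NOT Q AND R AND Q)   — distribute AND over OR
≡ (T AND Q) OR NOT P OR (NOT Q AND R AND NOT S)   — simplify

(T AND Q) OR NOT P OR (NOT Q AND R AND NOT S)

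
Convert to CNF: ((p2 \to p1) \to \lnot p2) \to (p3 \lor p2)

p2 \lor p3

((p2 \to p1) \to \lnot p2) \to (p3 \lor p2)
⇔ \lnot ((p2 \to p1) \to \lnot p2) \lor p3 \lor p2   — eliminate \to
⇔ \lnot (\lnot (p2 \to p1) \lor \lnot p2) \lor p3 \lor p2   — eliminate \to
⇔ \lnot (\lnot (\lnot p2 \lor p1) \lor \lnot p2) \lor p3 \lor p2   — eliminate \to
⇔ (\lnot \lnot (\lnot p2 \lor p1) \land \lnot \lnot p2) \lor p3 \lor p2   — De Morgan
⇔ ((\lnot p2 \lor p1) \land \lnot \lnot p2) \lor p3 \lor p2   — double negation
⇔ ((\lnot p2 \lor p1) \land p2) \lor p3 \lor p2   — double negation
⇔ (\lnot p2 \lor p1 \lor p3 \lor p2) \land (p2 \lor p3 \lor p2)   — distribute \lor over \land
⇔ p2 \lor p3   — simplify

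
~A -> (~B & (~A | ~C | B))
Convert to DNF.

~A -> (~B & (~A | ~C | B))
= ~~A | (~B & (~A | ~C | B))   — eliminate ->
= A | (~B & (~A | ~C | B))   — double negation
= A | (~B & ~A) | (~B & ~C) | (~B & B)   — distribute & over |
= A | (~B & ~A) | (~B & ~C)   — simplify

A | (~B & ~A) | (~B & ~C)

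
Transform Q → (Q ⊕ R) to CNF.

Q → (Q ⊕ R)
⇔ ¬Q ∨ (Q ⊕ R)   [eliminate →]
⇔ ¬Q ∨ ((Q ∨ R) ∧ ¬(Q ∧ R))   [expand ⊕]
⇔ ¬Q ∨ ((Q ∨ R) ∧ (¬Q ∨ ¬R))   [De Morgan]
⇔ (¬Q ∨ Q ∨ R) ∧ (¬Q ∨ ¬Q ∨ ¬R)   [distribute ∨ over ∧]
⇔ ¬Q ∨ ¬R   [simplify]

¬Q ∨ ¬R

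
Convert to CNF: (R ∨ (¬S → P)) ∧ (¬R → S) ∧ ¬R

(R ∨ S) ∧ ¬R

(R ∨ (¬S → P)) ∧ (¬R → S) ∧ ¬R
≡ (R ∨ ¬¬S ∨ P) ∧ (¬R → S) ∧ ¬R   [eliminate →]
≡ (R ∨ ¬¬S ∨ P) ∧ (¬¬R ∨ S) ∧ ¬R   [eliminate →]
≡ (R ∨ S ∨ P) ∧ (¬¬R ∨ S) ∧ ¬R   [double negation]
≡ (R ∨ S ∨ P) ∧ (R ∨ S) ∧ ¬R   [double negation]
≡ (R ∨ S) ∧ ¬R   [simplify]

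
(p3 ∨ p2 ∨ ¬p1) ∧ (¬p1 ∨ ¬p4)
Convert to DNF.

(p3 ∧ ¬p4) ∨ (p2 ∧ ¬p4) ∨ ¬p1

(p3 ∨ p2 ∨ ¬p1) ∧ (¬p1 ∨ ¬p4)
= (p3 ∧ ¬p1) ∨ (p3 ∧ ¬p4) ∨ (p2 ∧ ¬p1) ∨ (p2 ∧ ¬p4) ∨ (¬p1 ∧ ¬p1) ∨ (¬p1 ∧ ¬p4)   [distribute ∧ over ∨]
= (p3 ∧ ¬p4) ∨ (p2 ∧ ¬p4) ∨ ¬p1   [simplify]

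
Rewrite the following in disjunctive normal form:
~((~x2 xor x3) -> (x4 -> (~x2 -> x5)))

~((~x2 xor x3) -> (x4 -> (~x2 -> x5)))
⇔ ~(~(~x2 xor x3) | (x4 -> (~x2 -> x5)))   [eliminate ->]
⇔ ~(~((~x2 & ~x3) | (~~x2 & x3)) | (x4 -> (~x2 -> x5)))   [expand xor]
⇔ ~(~((~x2 & ~x3) | (~~x2 & x3)) | ~x4 | (~x2 -> x5))   [eliminate ->]
⇔ ~(~((~x2 & ~x3) | (~~x2 & x3)) | ~x4 | ~~x2 | x5)   [eliminate ->]
⇔ ~~((~x2 & ~x3) | (~~x2 & x3)) & ~~x4 & ~~~x2 & ~x5   [De Morgan]
⇔ ((~x2 & ~x3) | (~~x2 & x3)) & ~~x4 & ~~~x2 & ~x5   [double negation]
⇔ ((~x2 & ~x3) | (x2 & x3)) & ~~x4 & ~~~x2 & ~x5   [double negation]
⇔ ((~x2 & ~x3) | (x2 & x3)) & x4 & ~~~x2 & ~x5   [double negation]
⇔ ((~x2 & ~x3) | (x2 & x3)) & x4 & ~x2 & ~x5   [double negation]
⇔ (~x2 & ~x3 & x4 & ~x2 & ~x5) | (x2 & x3 & x4 & ~x2 & ~x5)   [distribute & over |]
⇔ ~x2 & ~x3 & x4 & ~x5   [simplify]

~x2 & ~x3 & x4 & ~x5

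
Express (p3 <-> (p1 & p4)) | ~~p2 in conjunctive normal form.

(~p3 | p1 | p2) & (~p3 | p4 | p2) & (~p1 | ~p4 | p3 | p2)

(p3 <-> (p1 & p4)) | ~~p2
= ((p3 -> (p1 & p4)) & ((p1 & p4) -> p3)) | ~~p2   [eliminate <->]
= ((~p3 | (p1 & p4)) & ((p1 & p4) -> p3)) | ~~p2   [eliminate ->]
= ((~p3 | (p1 & p4)) & (~(p1 & p4) | p3)) | ~~p2   [eliminate ->]
= ((~p3 | (p1 & p4)) & (~p1 | ~p4 | p3)) | ~~p2   [De Morgan]
= ((~p3 | (p1 & p4)) & (~p1 | ~p4 | p3)) | p2   [double negation]
= (~p3 | p1 | p2) & (~p3 | p4 | p2) & (~p1 | ~p4 | p3 | p2)   [distribute | over &]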